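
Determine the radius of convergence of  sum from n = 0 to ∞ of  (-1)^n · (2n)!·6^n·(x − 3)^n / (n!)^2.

R = 1/24

The ratio of consecutive coefficients is (2n+1)·(2n+2)/(n+1)² · 6 → 24.
Hence the series converges for |x − 3| < 1/(24) = 1/24, so the radius of convergence is 1/24.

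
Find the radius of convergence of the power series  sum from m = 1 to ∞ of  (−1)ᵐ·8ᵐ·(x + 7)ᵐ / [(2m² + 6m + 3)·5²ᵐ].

The ratio of consecutive coefficients is [(2m² + 6m + 3)/(2(m+1)² + 6(m+1) + 3)] · 8/25 → 8/25.
Thus R = 1/(8/25) = 25/8.

R = 25/8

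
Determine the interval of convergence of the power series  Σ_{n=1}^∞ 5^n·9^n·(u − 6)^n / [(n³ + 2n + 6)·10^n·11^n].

By the ratio test, |a_{n+1}/a_n| = [(n³ + 2n + 6)/((n+1)³ + 2(n+1) + 6)] · 5·9/(10·11) → 9/22.
The series converges when 9/22 · |u − 6| < 1, giving R = 22/9.
At u = 76/9: the series is dominated by a constant times Σ 1/n³, which converges (p = 3 > 1).
At u = 32/9: absolute convergence follows by limit comparison with Σ 1/n³.

[32/9, 76/9]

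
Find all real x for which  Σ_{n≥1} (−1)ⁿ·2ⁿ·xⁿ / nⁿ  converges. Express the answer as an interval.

By the Cauchy root test, |a_n|^(1/n) = 2/n → 0.
The limit is 0 for every x, so R = ∞.

(−∞, ∞)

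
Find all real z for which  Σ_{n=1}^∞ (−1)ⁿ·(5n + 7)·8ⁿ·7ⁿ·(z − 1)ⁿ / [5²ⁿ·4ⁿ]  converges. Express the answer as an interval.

By the ratio test, |a_{n+1}/a_n| = [(5(n+1) + 7)/(5n + 7)] · 8·7/(25·4) → 14/25.
Hence the series converges for |z − 1| < 1/(14/25) = 25/14, so the radius of convergence is 25/14.
When z = 39/14, the n-th term does not approach 0; divergence by the term test.
When z = -11/14, the n-th term does not approach 0; divergence by the term test.

(-11/14, 39/14)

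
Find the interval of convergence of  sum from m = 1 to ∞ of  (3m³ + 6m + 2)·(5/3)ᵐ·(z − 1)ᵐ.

(2/5, 8/5)

The ratio of consecutive coefficients is [(3(m+1)³ + 6(m+1) + 2)/(3m³ + 6m + 2)] · 5/3 → 5/3.
The series converges when 5/3 · |z − 1| < 1, giving R = 3/5.
Check z = 8/5: the terms have absolute value of order m³, which does not tend to 0, so the series diverges by the divergence test.
At z = 2/5: the terms have absolute value of order m³, which does not tend to 0, so the series diverges by the divergence test.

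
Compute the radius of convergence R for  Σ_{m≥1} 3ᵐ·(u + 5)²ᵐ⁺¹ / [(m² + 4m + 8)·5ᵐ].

Ratio test: |a_{m+1}/a_m| = [(m² + 4m + 8)/((m+1)² + 4(m+1) + 8)] · 3/5 → 3/5 as m → ∞.
Since the exponent of (u + 5) increases by 2 each term, convergence requires |u + 5|² < 5/3, hence R = √15/3.

R = √15/3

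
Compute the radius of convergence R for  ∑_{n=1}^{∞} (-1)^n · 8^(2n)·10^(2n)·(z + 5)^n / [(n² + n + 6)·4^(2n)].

R = 1/400

Apply the ratio test: |a_{n+1}| / |a_n| = [(n² + n + 6)/((n+1)² + (n+1) + 6)] · 64·100/16, which tends to 400 as n → ∞.
Thus R = 1/(400) = 1/400.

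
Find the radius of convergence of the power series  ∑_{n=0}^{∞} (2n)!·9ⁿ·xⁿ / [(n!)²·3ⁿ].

The ratio of consecutive coefficients is (2n+1)·(2n+2)/(n+1)² · 9/3 → 12.
Hence the series converges for |x| < 1/(12) = 1/12, so the radius of convergence is 1/12.

R = 1/12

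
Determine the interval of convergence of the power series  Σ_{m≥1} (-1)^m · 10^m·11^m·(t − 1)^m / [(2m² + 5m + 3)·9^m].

[101/110, 119/110]

Ratio test: |a_{m+1}/a_m| = [(2m² + 5m + 3)/(2(m+1)² + 5(m+1) + 3)] · 10·11/9 → 110/9 as m → ∞.
The series converges when 110/9 · |t − 1| < 1, giving R = 9/110.
At t = 119/110: the series is dominated by a constant times Σ 1/m², which converges (p = 2 > 1).
When t = 101/110, the series is dominated by a constant times Σ 1/m², which converges (p = 2 > 1).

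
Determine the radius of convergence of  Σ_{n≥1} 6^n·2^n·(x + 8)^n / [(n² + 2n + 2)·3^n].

Apply the ratio test: |a_{n+1}| / |a_n| = [(n² + 2n + 2)/((n+1)² + 2(n+1) + 2)] · 6·2/3, which tends to 4 as n → ∞.
Thus R = 1/(4) = 1/4.

R = 1/4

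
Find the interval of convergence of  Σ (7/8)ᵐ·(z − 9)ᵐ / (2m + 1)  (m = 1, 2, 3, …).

[55/7, 71/7)

Apply the ratio test: |a_{m+1}| / |a_m| = [(2m + 1)/(2(m+1) + 1)] · 7/8, which tends to 7/8 as m → ∞.
Thus R = 1/(7/8) = 8/7.
At z = 71/7: comparison with the harmonic series Σ 1/m shows the series diverges.
Endpoint z = 55/7: convergence follows from the alternating series test (terms decrease monotonically to 0).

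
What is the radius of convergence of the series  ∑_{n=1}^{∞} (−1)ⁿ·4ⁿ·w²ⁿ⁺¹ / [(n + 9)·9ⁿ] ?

The ratio of consecutive coefficients is [(n + 9)/((n+1) + 9)] · 4/9 → 4/9.
Since the exponent of w increases by 2 each term, convergence requires |w|² < 9/4, hence R = 3/2.

R = 3/2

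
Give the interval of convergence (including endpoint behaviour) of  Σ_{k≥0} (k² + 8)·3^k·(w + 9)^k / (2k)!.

The ratio of consecutive coefficients is ((k+1)² + 8)/(k² + 8) · 3 · 1/[(2k+1)·(2k+2)] → 0.
The ratio tends to 0 regardless of w, hence R = ∞.

(−∞, ∞)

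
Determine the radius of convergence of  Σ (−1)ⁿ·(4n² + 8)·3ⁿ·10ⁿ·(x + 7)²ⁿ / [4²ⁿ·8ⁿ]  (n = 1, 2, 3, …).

The ratio of consecutive coefficients is [(4(n+1)² + 8)/(4n² + 8)] · 3·10/(16·8) → 15/64.
Successive powers of (x + 7) differ by 2, so the series converges when |x + 7|² · 15/64 < 1, i.e. |x + 7| < √(64/15). So R = 8√15/15.

R = 8√15/15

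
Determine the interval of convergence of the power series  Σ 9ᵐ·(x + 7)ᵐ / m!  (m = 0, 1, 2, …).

Apply the ratio test: |a_{m+1}| / |a_m| = 9 · 1/(m+1), which tends to 0 as m → ∞.
The ratio tends to 0 regardless of x, hence R = ∞.

(−∞, ∞)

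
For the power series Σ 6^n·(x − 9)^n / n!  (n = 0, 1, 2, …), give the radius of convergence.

By the ratio test, |a_{n+1}/a_n| = 6 · 1/(n+1) → 0.
Since the limit is 0 < 1 for every x, the series converges on all of ℝ and R = ∞.

R = ∞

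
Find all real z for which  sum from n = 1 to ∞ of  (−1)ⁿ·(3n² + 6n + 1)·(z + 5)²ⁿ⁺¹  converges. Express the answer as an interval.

(-6, -4)

Ratio test: |a_{n+1}/a_n| = (3(n+1)² + 6(n+1) + 1)/(3n² + 6n + 1) → 1 as n → ∞.
Since the exponent of (z + 5) increases by 2 each term, convergence requires |z + 5|² < 1, hence R = 1.
At z = -4: the terms do not tend to 0, so the series diverges.
At z = -6: the n-th term does not approach 0; divergence by the term test.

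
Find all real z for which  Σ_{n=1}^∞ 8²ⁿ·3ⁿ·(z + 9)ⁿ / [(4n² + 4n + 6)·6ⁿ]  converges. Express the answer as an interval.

[-289/32, -287/32]

The ratio of consecutive coefficients is [(4n² + 4n + 6)/(4(n+1)² + 4(n+1) + 6)] · 64·3/6 → 32.
Thus R = 1/(32) = 1/32.
Check z = -287/32: absolute convergence follows by limit comparison with Σ 1/n².
At z = -289/32: absolute convergence follows by limit comparison with Σ 1/n².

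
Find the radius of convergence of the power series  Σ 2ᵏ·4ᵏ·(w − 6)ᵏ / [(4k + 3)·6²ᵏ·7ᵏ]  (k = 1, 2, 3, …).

R = 63/2

The ratio of consecutive coefficients is [(4k + 3)/(4(k+1) + 3)] · 2·4/(36·7) → 2/63.
Convergence for |w − 6| · 2/63 < 1, i.e. |w − 6| < 63/2. So R = 63/2.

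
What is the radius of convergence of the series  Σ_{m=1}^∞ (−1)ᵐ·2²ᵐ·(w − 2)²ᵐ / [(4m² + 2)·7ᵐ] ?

The ratio of consecutive coefficients is [(4m² + 2)/(4(m+1)² + 2)] · 4/7 → 4/7.
Successive powers of (w − 2) differ by 2, so the series converges when |w − 2|² · 4/7 < 1, i.e. |w − 2| < √(7/4). So R = √7/2.

R = √7/2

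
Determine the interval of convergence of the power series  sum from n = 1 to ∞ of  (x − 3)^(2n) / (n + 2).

Ratio test: |a_{n+1}/a_n| = (n + 2)/((n+1) + 2) → 1 as n → ∞.
Writing y = (x − 3)², the series in y has radius 1, so |x − 3| < √(1) = 1 and R = 1.
Check x = 4: the terms behave like c/n; limit comparison with the harmonic series gives divergence.
Endpoint x = 2: the terms are asymptotic to a nonzero constant times 1/n, so the series diverges by limit comparison with Σ 1/n.

(2, 4)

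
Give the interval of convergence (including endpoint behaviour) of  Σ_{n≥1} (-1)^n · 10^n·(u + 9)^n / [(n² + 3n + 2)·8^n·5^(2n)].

[-29, 11]

By the ratio test, |a_{n+1}/a_n| = [(n² + 3n + 2)/((n+1)² + 3(n+1) + 2)] · 10/(8·25) → 1/20.
The series converges when 1/20 · |u + 9| < 1, giving R = 20.
At u = 11: absolute convergence follows by limit comparison with Σ 1/n².
Check u = -29: absolute convergence follows by limit comparison with Σ 1/n².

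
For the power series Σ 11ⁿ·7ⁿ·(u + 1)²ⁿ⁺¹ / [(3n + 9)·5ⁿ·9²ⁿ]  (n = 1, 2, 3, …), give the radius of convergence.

R = 9√385/77

By the ratio test, |a_{n+1}/a_n| = [(3n + 9)/(3(n+1) + 9)] · 11·7/(5·81) → 77/405.
Writing y = (u + 1)², the series in y has radius 405/77, so |u + 1| < √(405/77) and R = 9√385/77.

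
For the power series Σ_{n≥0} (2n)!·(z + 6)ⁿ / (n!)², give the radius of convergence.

By the ratio test, |a_{n+1}/a_n| = (2n+1)·(2n+2)/(n+1)² → 4.
Convergence for |z + 6| · 4 < 1, i.e. |z + 6| < 1/4. So R = 1/4.

R = 1/4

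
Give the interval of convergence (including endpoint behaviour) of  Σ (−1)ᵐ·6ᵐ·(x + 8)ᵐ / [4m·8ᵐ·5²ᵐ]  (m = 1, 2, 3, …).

By the ratio test, |a_{m+1}/a_m| = [4m/4(m+1)] · 6/(8·25) → 3/100.
Thus R = 1/(3/100) = 100/3.
Endpoint x = 76/3: an alternating series whose terms decrease to 0 in absolute value, so it converges by the Leibniz criterion.
At x = -124/3: the terms are asymptotic to a nonzero constant times 1/m, so the series diverges by limit comparison with Σ 1/m.

(-124/3, 76/3]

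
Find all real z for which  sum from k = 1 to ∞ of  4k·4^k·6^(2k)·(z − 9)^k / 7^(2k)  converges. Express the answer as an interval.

(1247/144, 1345/144)

The ratio of consecutive coefficients is [4(k+1)/4k] · 4·36/49 → 144/49.
Thus R = 1/(144/49) = 49/144.
Endpoint z = 1345/144: the k-th term does not approach 0; divergence by the term test.
At z = 1247/144: the terms have absolute value of order k, which does not tend to 0, so the series diverges by the divergence test.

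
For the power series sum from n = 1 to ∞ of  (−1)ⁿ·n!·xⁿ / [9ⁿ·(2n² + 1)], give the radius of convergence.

The ratio of consecutive coefficients is (n+1) · 1/9 · (2n² + 1)/(2(n+1)² + 1) → ∞.
Since the ratio → ∞, the series diverges for every x ≠ 0, and R = 0.

R = 0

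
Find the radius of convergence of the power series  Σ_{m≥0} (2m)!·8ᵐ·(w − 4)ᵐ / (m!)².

R = 1/32

The ratio of consecutive coefficients is (2m+1)·(2m+2)/(m+1)² · 8 → 32.
Convergence for |w − 4| · 32 < 1, i.e. |w − 4| < 1/32. So R = 1/32.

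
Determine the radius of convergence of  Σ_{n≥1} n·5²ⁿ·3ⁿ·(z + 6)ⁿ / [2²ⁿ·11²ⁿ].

R = 484/75

Apply the ratio test: |a_{n+1}| / |a_n| = [(n+1)/n] · 25·3/(4·121), which tends to 75/484 as n → ∞.
Convergence for |z + 6| · 75/484 < 1, i.e. |z + 6| < 484/75. So R = 484/75.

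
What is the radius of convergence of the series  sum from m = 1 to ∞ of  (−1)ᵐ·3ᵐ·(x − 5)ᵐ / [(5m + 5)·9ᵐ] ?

R = 3

The ratio of consecutive coefficients is [(5m + 5)/(5(m+1) + 5)] · 3/9 → 1/3.
The series converges when 1/3 · |x − 5| < 1, giving R = 3.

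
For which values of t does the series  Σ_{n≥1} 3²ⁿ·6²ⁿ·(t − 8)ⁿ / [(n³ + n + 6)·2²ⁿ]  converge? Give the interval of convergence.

[647/81, 649/81]

Apply the ratio test: |a_{n+1}| / |a_n| = [(n³ + n + 6)/((n+1)³ + (n+1) + 6)] · 9·36/4, which tends to 81 as n → ∞.
Hence the series converges for |t − 8| < 1/(81) = 1/81, so the radius of convergence is 1/81.
When t = 649/81, the terms are on the order of 1/n³, so the series converges absolutely by comparison with the p-series (p = 3 > 1).
Endpoint t = 647/81: the terms are on the order of 1/n³, so the series converges absolutely by comparison with the p-series (p = 3 > 1).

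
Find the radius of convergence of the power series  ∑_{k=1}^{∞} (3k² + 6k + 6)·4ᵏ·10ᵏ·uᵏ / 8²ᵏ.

Ratio test: |a_{k+1}/a_k| = [(3(k+1)² + 6(k+1) + 6)/(3k² + 6k + 6)] · 4·10/64 → 5/8 as k → ∞.
Convergence for |u| · 5/8 < 1, i.e. |u| < 8/5. So R = 8/5.

R = 8/5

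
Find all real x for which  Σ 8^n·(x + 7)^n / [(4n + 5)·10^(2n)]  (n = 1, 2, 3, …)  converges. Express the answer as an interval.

The ratio of consecutive coefficients is [(4n + 5)/(4(n+1) + 5)] · 8/100 → 2/25.
Thus R = 1/(2/25) = 25/2.
Endpoint x = 11/2: the terms are asymptotic to a nonzero constant times 1/n, so the series diverges by limit comparison with Σ 1/n.
Check x = -39/2: an alternating series whose terms decrease to 0 in absolute value, so it converges by the Leibniz criterion.

[-39/2, 11/2)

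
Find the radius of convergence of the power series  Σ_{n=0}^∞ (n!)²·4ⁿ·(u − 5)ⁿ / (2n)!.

Ratio test: |a_{n+1}/a_n| = (n+1)²/[(2n+1)·(2n+2)] · 4 → 1 as n → ∞.
So the series converges when |u − 5| < 1 and diverges when |u − 5| > 1; R = 1.

R = 1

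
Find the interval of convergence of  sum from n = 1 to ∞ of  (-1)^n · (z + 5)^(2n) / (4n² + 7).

[-6, -4]

Ratio test: |a_{n+1}/a_n| = (4n² + 7)/(4(n+1)² + 7) → 1 as n → ∞.
Since the exponent of (z + 5) increases by 2 each term, convergence requires |z + 5|² < 1, hence R = 1.
Endpoint z = -4: the series is dominated by a constant times Σ 1/n², which converges (p = 2 > 1).
Endpoint z = -6: absolute convergence follows by limit comparison with Σ 1/n².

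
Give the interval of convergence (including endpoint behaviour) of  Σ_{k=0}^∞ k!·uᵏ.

Apply the ratio test: |a_{k+1}| / |a_k| = (k+1), which tends to ∞ as k → ∞.
The terms grow without bound for any u ≠ 0, so R = 0 (convergence only at u = 0).

{0}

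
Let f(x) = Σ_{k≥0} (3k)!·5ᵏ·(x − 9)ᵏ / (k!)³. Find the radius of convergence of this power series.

Ratio test: |a_{k+1}/a_k| = (3k+1)·(3k+2)·(3k+3)/(k+1)³ · 5 → 135 as k → ∞.
The series converges when 135 · |x − 9| < 1, giving R = 1/135.

R = 1/135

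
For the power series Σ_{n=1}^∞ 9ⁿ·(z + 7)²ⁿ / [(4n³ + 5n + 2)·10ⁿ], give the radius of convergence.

Ratio test: |a_{n+1}/a_n| = [(4n³ + 5n + 2)/(4(n+1)³ + 5(n+1) + 2)] · 9/10 → 9/10 as n → ∞.
Writing y = (z + 7)², the series in y has radius 10/9, so |z + 7| < √(10/9) and R = √10/3.

R = √10/3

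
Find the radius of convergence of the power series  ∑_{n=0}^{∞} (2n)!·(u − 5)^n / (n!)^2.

R = 1/4

The ratio of consecutive coefficients is (2n+1)·(2n+2)/(n+1)² → 4.
Hence the series converges for |u − 5| < 1/(4) = 1/4, so the radius of convergence is 1/4.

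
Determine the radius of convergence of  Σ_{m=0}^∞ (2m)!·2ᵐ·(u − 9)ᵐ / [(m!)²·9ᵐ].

R = 9/8

The ratio of consecutive coefficients is (2m+1)·(2m+2)/(m+1)² · 2/9 → 8/9.
Convergence for |u − 9| · 8/9 < 1, i.e. |u − 9| < 9/8. So R = 9/8.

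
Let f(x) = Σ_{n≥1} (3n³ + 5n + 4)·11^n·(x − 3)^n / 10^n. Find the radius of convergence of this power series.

Ratio test: |a_{n+1}/a_n| = [(3(n+1)³ + 5(n+1) + 4)/(3n³ + 5n + 4)] · 11/10 → 11/10 as n → ∞.
Hence the series converges for |x − 3| < 1/(11/10) = 10/11, so the radius of convergence is 10/11.

R = 10/11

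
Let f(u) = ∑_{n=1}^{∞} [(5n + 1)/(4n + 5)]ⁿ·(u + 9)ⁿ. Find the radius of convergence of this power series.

R = 4/5

Root test: |a_n|^(1/n) = (5n + 1)/(4n + 5) → 5/4.
Thus R = 1/(5/4) = 4/5.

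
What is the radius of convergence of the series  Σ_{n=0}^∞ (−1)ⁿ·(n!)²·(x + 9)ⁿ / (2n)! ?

R = 4

Ratio test: |a_{n+1}/a_n| = (n+1)²/[(2n+1)·(2n+2)] → 1/4 as n → ∞.
Convergence for |x + 9| · 1/4 < 1, i.e. |x + 9| < 4. So R = 4.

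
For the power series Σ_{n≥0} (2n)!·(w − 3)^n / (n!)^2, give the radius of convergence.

R = 1/4

The ratio of consecutive coefficients is (2n+1)·(2n+2)/(n+1)² → 4.
Convergence for |w − 3| · 4 < 1, i.e. |w − 3| < 1/4. So R = 1/4.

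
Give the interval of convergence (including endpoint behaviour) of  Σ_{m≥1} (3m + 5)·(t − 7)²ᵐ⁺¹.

The ratio of consecutive coefficients is (3(m+1) + 5)/(3m + 5) → 1.
Since the exponent of (t − 7) increases by 2 each term, convergence requires |t − 7|² < 1, hence R = 1.
Endpoint t = 8: the m-th term does not approach 0; divergence by the term test.
Endpoint t = 6: the m-th term does not approach 0; divergence by the term test.

(6, 8)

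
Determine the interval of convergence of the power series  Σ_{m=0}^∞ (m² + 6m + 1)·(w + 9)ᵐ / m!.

The ratio of consecutive coefficients is ((m+1)² + 6(m+1) + 1)/(m² + 6m + 1) · 1/(m+1) → 0.
The limit is 0, so the series converges for all w; R = ∞.

(−∞, ∞)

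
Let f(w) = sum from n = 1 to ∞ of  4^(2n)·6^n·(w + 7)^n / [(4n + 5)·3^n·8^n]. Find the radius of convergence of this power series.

R = 1/4

Apply the ratio test: |a_{n+1}| / |a_n| = [(4n + 5)/(4(n+1) + 5)] · 16·6/(3·8), which tends to 4 as n → ∞.
Convergence for |w + 7| · 4 < 1, i.e. |w + 7| < 1/4. So R = 1/4.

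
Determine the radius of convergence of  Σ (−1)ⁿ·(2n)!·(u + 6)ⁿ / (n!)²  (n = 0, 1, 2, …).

Ratio test: |a_{n+1}/a_n| = (2n+1)·(2n+2)/(n+1)² → 4 as n → ∞.
The series converges when 4 · |u + 6| < 1, giving R = 1/4.

R = 1/4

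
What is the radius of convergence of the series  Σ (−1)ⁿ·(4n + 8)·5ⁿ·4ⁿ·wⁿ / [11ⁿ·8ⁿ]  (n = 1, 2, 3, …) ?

Ratio test: |a_{n+1}/a_n| = [(4(n+1) + 8)/(4n + 8)] · 5·4/(11·8) → 5/22 as n → ∞.
The series converges when 5/22 · |w| < 1, giving R = 22/5.

R = 22/5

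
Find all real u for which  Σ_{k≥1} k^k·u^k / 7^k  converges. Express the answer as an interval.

{0}

Root test: |a_k|^(1/k) = k/7 → ∞.
The root grows without bound, so R = 0 (convergence only at u = 0).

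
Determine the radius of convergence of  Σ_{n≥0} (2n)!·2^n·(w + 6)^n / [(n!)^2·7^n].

R = 7/8

By the ratio test, |a_{n+1}/a_n| = (2n+1)·(2n+2)/(n+1)² · 2/7 → 8/7.
Hence the series converges for |w + 6| < 1/(8/7) = 7/8, so the radius of convergence is 7/8.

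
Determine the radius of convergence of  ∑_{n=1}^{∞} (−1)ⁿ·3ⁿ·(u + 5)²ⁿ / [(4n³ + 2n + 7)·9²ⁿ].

The ratio of consecutive coefficients is [(4n³ + 2n + 7)/(4(n+1)³ + 2(n+1) + 7)] · 3/81 → 1/27.
Writing y = (u + 5)², the series in y has radius 27, so |u + 5| < √(27) and R = 3√3.

R = 3√3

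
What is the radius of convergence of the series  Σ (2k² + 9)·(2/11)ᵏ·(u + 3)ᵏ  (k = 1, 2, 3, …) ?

Ratio test: |a_{k+1}/a_k| = [(2(k+1)² + 9)/(2k² + 9)] · 2/11 → 2/11 as k → ∞.
Thus R = 1/(2/11) = 11/2.

R = 11/2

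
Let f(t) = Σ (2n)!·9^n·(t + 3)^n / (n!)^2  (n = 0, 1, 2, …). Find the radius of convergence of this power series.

The ratio of consecutive coefficients is (2n+1)·(2n+2)/(n+1)² · 9 → 36.
Convergence for |t + 3| · 36 < 1, i.e. |t + 3| < 1/36. So R = 1/36.

R = 1/36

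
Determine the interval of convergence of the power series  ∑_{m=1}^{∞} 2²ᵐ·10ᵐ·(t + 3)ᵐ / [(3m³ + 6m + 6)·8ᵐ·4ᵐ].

[-19/5, -11/5]

The ratio of consecutive coefficients is [(3m³ + 6m + 6)/(3(m+1)³ + 6(m+1) + 6)] · 4·10/(8·4) → 5/4.
Convergence for |t + 3| · 5/4 < 1, i.e. |t + 3| < 4/5. So R = 4/5.
At t = -11/5: the series is dominated by a constant times Σ 1/m³, which converges (p = 3 > 1).
Endpoint t = -19/5: absolute convergence follows by limit comparison with Σ 1/m³.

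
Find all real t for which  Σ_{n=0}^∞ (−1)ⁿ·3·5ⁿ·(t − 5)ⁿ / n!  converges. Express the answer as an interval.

(−∞, ∞)

By the ratio test, |a_{n+1}/a_n| = 3/3 · 5 · 1/(n+1) → 0.
The ratio tends to 0 regardless of t, hence R = ∞.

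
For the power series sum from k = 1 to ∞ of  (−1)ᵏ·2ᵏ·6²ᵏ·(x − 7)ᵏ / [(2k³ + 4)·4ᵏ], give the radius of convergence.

R = 1/18

By the ratio test, |a_{k+1}/a_k| = [(2k³ + 4)/(2(k+1)³ + 4)] · 2·36/4 → 18.
The series converges when 18 · |x − 7| < 1, giving R = 1/18.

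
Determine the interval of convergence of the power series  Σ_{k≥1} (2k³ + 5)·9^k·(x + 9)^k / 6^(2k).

Ratio test: |a_{k+1}/a_k| = [(2(k+1)³ + 5)/(2k³ + 5)] · 9/36 → 1/4 as k → ∞.
Hence the series converges for |x + 9| < 1/(1/4) = 4, so the radius of convergence is 4.
When x = -5, the terms have absolute value of order k³, which does not tend to 0, so the series diverges by the divergence test.
Endpoint x = -13: the k-th term does not approach 0; divergence by the term test.

(-13, -5)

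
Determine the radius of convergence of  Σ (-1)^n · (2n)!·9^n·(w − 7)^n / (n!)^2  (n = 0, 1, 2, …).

The ratio of consecutive coefficients is (2n+1)·(2n+2)/(n+1)² · 9 → 36.
Hence the series converges for |w − 7| < 1/(36) = 1/36, so the radius of convergence is 1/36.

R = 1/36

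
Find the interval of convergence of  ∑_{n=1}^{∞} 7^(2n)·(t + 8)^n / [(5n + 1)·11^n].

[-403/49, -381/49)

Ratio test: |a_{n+1}/a_n| = [(5n + 1)/(5(n+1) + 1)] · 49/11 → 49/11 as n → ∞.
The series converges when 49/11 · |t + 8| < 1, giving R = 11/49.
When t = -381/49, comparison with the harmonic series Σ 1/n shows the series diverges.
Endpoint t = -403/49: an alternating series whose terms decrease to 0 in absolute value, so it converges by the Leibniz criterion.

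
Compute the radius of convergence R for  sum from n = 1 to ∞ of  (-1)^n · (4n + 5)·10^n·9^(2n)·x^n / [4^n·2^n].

R = 4/405

Ratio test: |a_{n+1}/a_n| = [(4(n+1) + 5)/(4n + 5)] · 10·81/(4·2) → 405/4 as n → ∞.
Hence the series converges for |x| < 1/(405/4) = 4/405, so the radius of convergence is 4/405.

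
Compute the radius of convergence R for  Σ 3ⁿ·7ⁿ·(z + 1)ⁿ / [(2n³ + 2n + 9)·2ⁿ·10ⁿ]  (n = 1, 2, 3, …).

R = 20/21

Ratio test: |a_{n+1}/a_n| = [(2n³ + 2n + 9)/(2(n+1)³ + 2(n+1) + 9)] · 3·7/(2·10) → 21/20 as n → ∞.
The series converges when 21/20 · |z + 1| < 1, giving R = 20/21.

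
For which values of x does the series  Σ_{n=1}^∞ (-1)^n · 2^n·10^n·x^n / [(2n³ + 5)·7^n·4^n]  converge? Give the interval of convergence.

[-7/5, 7/5]

Apply the ratio test: |a_{n+1}| / |a_n| = [(2n³ + 5)/(2(n+1)³ + 5)] · 2·10/(7·4), which tends to 5/7 as n → ∞.
Thus R = 1/(5/7) = 7/5.
At x = 7/5: absolute convergence follows by limit comparison with Σ 1/n³.
Endpoint x = -7/5: the terms are on the order of 1/n³, so the series converges absolutely by comparison with the p-series (p = 3 > 1).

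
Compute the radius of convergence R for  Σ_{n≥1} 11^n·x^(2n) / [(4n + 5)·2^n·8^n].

By the ratio test, |a_{n+1}/a_n| = [(4n + 5)/(4(n+1) + 5)] · 11/(2·8) → 11/16.
Since the exponent of x increases by 2 each term, convergence requires |x|² < 16/11, hence R = 4√11/11.

R = 4√11/11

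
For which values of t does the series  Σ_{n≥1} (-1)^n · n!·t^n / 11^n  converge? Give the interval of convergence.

{0}

By the ratio test, |a_{n+1}/a_n| = (n+1) · 1/11 → ∞.
The terms grow without bound for any t ≠ 0, so R = 0 (convergence only at t = 0).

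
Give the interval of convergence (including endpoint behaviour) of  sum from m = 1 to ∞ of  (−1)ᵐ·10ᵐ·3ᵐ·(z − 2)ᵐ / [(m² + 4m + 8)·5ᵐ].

[11/6, 13/6]

The ratio of consecutive coefficients is [(m² + 4m + 8)/((m+1)² + 4(m+1) + 8)] · 10·3/5 → 6.
Convergence for |z − 2| · 6 < 1, i.e. |z − 2| < 1/6. So R = 1/6.
Endpoint z = 13/6: the terms are on the order of 1/m², so the series converges absolutely by comparison with the p-series (p = 2 > 1).
When z = 11/6, absolute convergence follows by limit comparison with Σ 1/m².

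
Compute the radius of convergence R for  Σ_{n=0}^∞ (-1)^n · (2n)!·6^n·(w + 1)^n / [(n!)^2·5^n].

Ratio test: |a_{n+1}/a_n| = (2n+1)·(2n+2)/(n+1)² · 6/5 → 24/5 as n → ∞.
The series converges when 24/5 · |w + 1| < 1, giving R = 5/24.

R = 5/24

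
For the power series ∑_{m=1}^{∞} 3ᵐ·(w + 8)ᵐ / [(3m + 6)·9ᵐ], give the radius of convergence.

The ratio of consecutive coefficients is [(3m + 6)/(3(m+1) + 6)] · 3/9 → 1/3.
Hence the series converges for |w + 8| < 1/(1/3) = 3, so the radius of convergence is 3.

R = 3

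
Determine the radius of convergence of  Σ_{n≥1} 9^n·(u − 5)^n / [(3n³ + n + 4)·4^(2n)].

R = 16/9

Apply the ratio test: |a_{n+1}| / |a_n| = [(3n³ + n + 4)/(3(n+1)³ + (n+1) + 4)] · 9/16, which tends to 9/16 as n → ∞.
Hence the series converges for |u − 5| < 1/(9/16) = 16/9, so the radius of convergence is 16/9.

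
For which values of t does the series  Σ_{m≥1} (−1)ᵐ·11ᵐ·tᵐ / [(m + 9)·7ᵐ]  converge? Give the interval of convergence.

The ratio of consecutive coefficients is [(m + 9)/((m+1) + 9)] · 11/7 → 11/7.
Hence the series converges for |t| < 1/(11/7) = 7/11, so the radius of convergence is 7/11.
When t = 7/11, convergence follows from the alternating series test (terms decrease monotonically to 0).
Check t = -7/11: the terms are asymptotic to a nonzero constant times 1/m, so the series diverges by limit comparison with Σ 1/m.

(-7/11, 7/11]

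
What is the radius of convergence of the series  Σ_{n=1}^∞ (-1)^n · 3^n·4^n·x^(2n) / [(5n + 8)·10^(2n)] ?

By the ratio test, |a_{n+1}/a_n| = [(5n + 8)/(5(n+1) + 8)] · 3·4/100 → 3/25.
Writing y = x², the series in y has radius 25/3, so |x| < √(25/3) and R = 5√3/3.

R = 5√3/3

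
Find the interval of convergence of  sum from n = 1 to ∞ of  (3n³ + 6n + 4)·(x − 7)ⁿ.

Apply the ratio test: |a_{n+1}| / |a_n| = (3(n+1)³ + 6(n+1) + 4)/(3n³ + 6n + 4), which tends to 1 as n → ∞.
Hence R = 1.
Check x = 8: the terms do not tend to 0, so the series diverges.
At x = 6: the terms do not tend to 0, so the series diverges.

(6, 8)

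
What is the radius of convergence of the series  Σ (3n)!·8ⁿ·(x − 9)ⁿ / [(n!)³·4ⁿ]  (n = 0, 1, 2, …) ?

R = 1/54

The ratio of consecutive coefficients is (3n+1)·(3n+2)·(3n+3)/(n+1)³ · 8/4 → 54.
Convergence for |x − 9| · 54 < 1, i.e. |x − 9| < 1/54. So R = 1/54.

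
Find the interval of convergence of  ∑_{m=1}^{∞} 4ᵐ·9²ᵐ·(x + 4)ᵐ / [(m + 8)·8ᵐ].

[-326/81, -322/81)

Apply the ratio test: |a_{m+1}| / |a_m| = [(m + 8)/((m+1) + 8)] · 4·81/8, which tends to 81/2 as m → ∞.
Hence the series converges for |x + 4| < 1/(81/2) = 2/81, so the radius of convergence is 2/81.
When x = -322/81, the terms behave like c/m; limit comparison with the harmonic series gives divergence.
At x = -326/81: convergence follows from the alternating series test (terms decrease monotonically to 0).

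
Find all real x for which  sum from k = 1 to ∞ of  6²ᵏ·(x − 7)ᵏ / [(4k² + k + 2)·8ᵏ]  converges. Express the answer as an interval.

[61/9, 65/9]

Apply the ratio test: |a_{k+1}| / |a_k| = [(4k² + k + 2)/(4(k+1)² + (k+1) + 2)] · 36/8, which tends to 9/2 as k → ∞.
Convergence for |x − 7| · 9/2 < 1, i.e. |x − 7| < 2/9. So R = 2/9.
Endpoint x = 65/9: the terms are on the order of 1/k², so the series converges absolutely by comparison with the p-series (p = 2 > 1).
Endpoint x = 61/9: the series is dominated by a constant times Σ 1/k², which converges (p = 2 > 1).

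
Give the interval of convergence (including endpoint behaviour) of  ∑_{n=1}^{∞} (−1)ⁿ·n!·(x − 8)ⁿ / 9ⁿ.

Ratio test: |a_{n+1}/a_n| = (n+1) · 1/9 → ∞ as n → ∞.
The ratio grows without bound, so the series diverges whenever (x − 8) ≠ 0; it converges only at x = 8. R = 0.

{8}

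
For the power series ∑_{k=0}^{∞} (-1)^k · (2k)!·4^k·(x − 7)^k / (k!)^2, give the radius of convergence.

R = 1/16

Apply the ratio test: |a_{k+1}| / |a_k| = (2k+1)·(2k+2)/(k+1)² · 4, which tends to 16 as k → ∞.
Hence the series converges for |x − 7| < 1/(16) = 1/16, so the radius of convergence is 1/16.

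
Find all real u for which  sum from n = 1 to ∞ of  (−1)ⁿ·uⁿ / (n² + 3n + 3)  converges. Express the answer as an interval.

Apply the ratio test: |a_{n+1}| / |a_n| = (n² + 3n + 3)/((n+1)² + 3(n+1) + 3), which tends to 1 as n → ∞.
So the series converges when |u| < 1 and diverges when |u| > 1; R = 1.
At u = 1: the terms are on the order of 1/n², so the series converges absolutely by comparison with the p-series (p = 2 > 1).
Endpoint u = -1: the series is dominated by a constant times Σ 1/n², which converges (p = 2 > 1).

[-1, 1]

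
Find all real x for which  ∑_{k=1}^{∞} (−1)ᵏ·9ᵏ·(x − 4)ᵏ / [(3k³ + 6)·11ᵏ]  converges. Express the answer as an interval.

By the ratio test, |a_{k+1}/a_k| = [(3k³ + 6)/(3(k+1)³ + 6)] · 9/11 → 9/11.
Convergence for |x − 4| · 9/11 < 1, i.e. |x − 4| < 11/9. So R = 11/9.
When x = 47/9, the terms are on the order of 1/k³, so the series converges absolutely by comparison with the p-series (p = 3 > 1).
When x = 25/9, absolute convergence follows by limit comparison with Σ 1/k³.

[25/9, 47/9]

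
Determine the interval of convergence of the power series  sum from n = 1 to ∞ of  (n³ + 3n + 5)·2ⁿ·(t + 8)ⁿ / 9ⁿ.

(-25/2, -7/2)

By the ratio test, |a_{n+1}/a_n| = [((n+1)³ + 3(n+1) + 5)/(n³ + 3n + 5)] · 2/9 → 2/9.
The series converges when 2/9 · |t + 8| < 1, giving R = 9/2.
Endpoint t = -7/2: the terms have absolute value of order n³, which does not tend to 0, so the series diverges by the divergence test.
Check t = -25/2: the n-th term does not approach 0; divergence by the term test.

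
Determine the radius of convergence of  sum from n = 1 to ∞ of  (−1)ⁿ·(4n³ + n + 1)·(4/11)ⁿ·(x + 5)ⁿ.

By the ratio test, |a_{n+1}/a_n| = [(4(n+1)³ + (n+1) + 1)/(4n³ + n + 1)] · 4/11 → 4/11.
Hence the series converges for |x + 5| < 1/(4/11) = 11/4, so the radius of convergence is 11/4.

R = 11/4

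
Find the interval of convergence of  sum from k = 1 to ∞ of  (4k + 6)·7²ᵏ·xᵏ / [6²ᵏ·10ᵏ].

(-360/49, 360/49)

Apply the ratio test: |a_{k+1}| / |a_k| = [(4(k+1) + 6)/(4k + 6)] · 49/(36·10), which tends to 49/360 as k → ∞.
The series converges when 49/360 · |x| < 1, giving R = 360/49.
Endpoint x = 360/49: the k-th term does not approach 0; divergence by the term test.
When x = -360/49, the k-th term does not approach 0; divergence by the term test.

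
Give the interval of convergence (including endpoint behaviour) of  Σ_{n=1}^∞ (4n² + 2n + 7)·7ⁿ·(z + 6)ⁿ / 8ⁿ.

The ratio of consecutive coefficients is [(4(n+1)² + 2(n+1) + 7)/(4n² + 2n + 7)] · 7/8 → 7/8.
Convergence for |z + 6| · 7/8 < 1, i.e. |z + 6| < 8/7. So R = 8/7.
Check z = -34/7: the terms do not tend to 0, so the series diverges.
Endpoint z = -50/7: the terms have absolute value of order n², which does not tend to 0, so the series diverges by the divergence test.

(-50/7, -34/7)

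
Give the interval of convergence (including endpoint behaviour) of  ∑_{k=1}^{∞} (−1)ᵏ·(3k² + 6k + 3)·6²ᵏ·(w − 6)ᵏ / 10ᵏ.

(103/18, 113/18)

The ratio of consecutive coefficients is [(3(k+1)² + 6(k+1) + 3)/(3k² + 6k + 3)] · 36/10 → 18/5.
The series converges when 18/5 · |w − 6| < 1, giving R = 5/18.
Endpoint w = 113/18: the terms have absolute value of order k², which does not tend to 0, so the series diverges by the divergence test.
Check w = 103/18: the k-th term does not approach 0; divergence by the term test.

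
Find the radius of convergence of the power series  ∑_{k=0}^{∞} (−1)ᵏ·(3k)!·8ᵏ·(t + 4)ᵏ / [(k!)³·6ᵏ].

R = 1/36

By the ratio test, |a_{k+1}/a_k| = (3k+1)·(3k+2)·(3k+3)/(k+1)³ · 8/6 → 36.
Thus R = 1/(36) = 1/36.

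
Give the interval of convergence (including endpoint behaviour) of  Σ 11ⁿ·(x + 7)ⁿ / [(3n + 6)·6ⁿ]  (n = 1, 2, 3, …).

[-83/11, -71/11)

The ratio of consecutive coefficients is [(3n + 6)/(3(n+1) + 6)] · 11/6 → 11/6.
Thus R = 1/(11/6) = 6/11.
Endpoint x = -71/11: the terms are asymptotic to a nonzero constant times 1/n, so the series diverges by limit comparison with Σ 1/n.
When x = -83/11, convergence follows from the alternating series test (terms decrease monotonically to 0).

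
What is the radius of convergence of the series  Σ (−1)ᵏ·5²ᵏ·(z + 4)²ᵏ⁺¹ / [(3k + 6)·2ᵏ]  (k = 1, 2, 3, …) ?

R = √2/5

The ratio of consecutive coefficients is [(3k + 6)/(3(k+1) + 6)] · 25/2 → 25/2.
Successive powers of (z + 4) differ by 2, so the series converges when |z + 4|² · 25/2 < 1, i.e. |z + 4| < √(2/25). So R = √2/5.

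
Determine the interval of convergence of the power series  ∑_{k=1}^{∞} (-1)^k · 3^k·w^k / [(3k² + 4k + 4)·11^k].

[-11/3, 11/3]

By the ratio test, |a_{k+1}/a_k| = [(3k² + 4k + 4)/(3(k+1)² + 4(k+1) + 4)] · 3/11 → 3/11.
Thus R = 1/(3/11) = 11/3.
Check w = 11/3: the terms are on the order of 1/k², so the series converges absolutely by comparison with the p-series (p = 2 > 1).
When w = -11/3, the terms are on the order of 1/k², so the series converges absolutely by comparison with the p-series (p = 2 > 1).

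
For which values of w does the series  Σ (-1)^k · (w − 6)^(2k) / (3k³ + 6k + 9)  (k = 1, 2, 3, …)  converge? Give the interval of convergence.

[5, 7]

The ratio of consecutive coefficients is (3k³ + 6k + 9)/(3(k+1)³ + 6(k+1) + 9) → 1.
Successive powers of (w − 6) differ by 2, so the series converges when |w − 6|² · 1 < 1, i.e. |w − 6| < √(1) = 1. So R = 1.
Endpoint w = 7: absolute convergence follows by limit comparison with Σ 1/k³.
When w = 5, absolute convergence follows by limit comparison with Σ 1/k³.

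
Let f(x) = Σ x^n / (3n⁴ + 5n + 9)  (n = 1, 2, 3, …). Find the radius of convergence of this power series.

R = 1

The ratio of consecutive coefficients is (3n⁴ + 5n + 9)/(3(n+1)⁴ + 5(n+1) + 9) → 1.
Hence R = 1.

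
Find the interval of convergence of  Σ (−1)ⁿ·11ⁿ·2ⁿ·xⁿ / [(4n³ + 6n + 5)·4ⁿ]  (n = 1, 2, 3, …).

The ratio of consecutive coefficients is [(4n³ + 6n + 5)/(4(n+1)³ + 6(n+1) + 5)] · 11·2/4 → 11/2.
Hence the series converges for |x| < 1/(11/2) = 2/11, so the radius of convergence is 2/11.
At x = 2/11: the terms are on the order of 1/n³, so the series converges absolutely by comparison with the p-series (p = 3 > 1).
At x = -2/11: the terms are on the order of 1/n³, so the series converges absolutely by comparison with the p-series (p = 3 > 1).

[-2/11, 2/11]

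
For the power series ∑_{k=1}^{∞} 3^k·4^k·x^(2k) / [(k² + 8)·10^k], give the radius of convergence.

R = √30/6

The ratio of consecutive coefficients is [(k² + 8)/((k+1)² + 8)] · 3·4/10 → 6/5.
Successive powers of x differ by 2, so the series converges when |x|² · 6/5 < 1, i.e. |x| < √(5/6). So R = √30/6.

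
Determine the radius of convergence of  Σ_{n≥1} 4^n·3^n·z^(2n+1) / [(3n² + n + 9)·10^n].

Ratio test: |a_{n+1}/a_n| = [(3n² + n + 9)/(3(n+1)² + (n+1) + 9)] · 4·3/10 → 6/5 as n → ∞.
Successive powers of z differ by 2, so the series converges when |z|² · 6/5 < 1, i.e. |z| < √(5/6). So R = √30/6.

R = √30/6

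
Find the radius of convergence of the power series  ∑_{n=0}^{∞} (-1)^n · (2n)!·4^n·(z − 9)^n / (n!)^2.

Apply the ratio test: |a_{n+1}| / |a_n| = (2n+1)·(2n+2)/(n+1)² · 4, which tends to 16 as n → ∞.
Convergence for |z − 9| · 16 < 1, i.e. |z − 9| < 1/16. So R = 1/16.

R = 1/16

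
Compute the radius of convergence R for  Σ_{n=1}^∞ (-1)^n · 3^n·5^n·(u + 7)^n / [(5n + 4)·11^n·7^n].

R = 77/15

By the ratio test, |a_{n+1}/a_n| = [(5n + 4)/(5(n+1) + 4)] · 3·5/(11·7) → 15/77.
Thus R = 1/(15/77) = 77/15.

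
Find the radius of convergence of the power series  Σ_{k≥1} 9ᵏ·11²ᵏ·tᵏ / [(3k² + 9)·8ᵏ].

By the ratio test, |a_{k+1}/a_k| = [(3k² + 9)/(3(k+1)² + 9)] · 9·121/8 → 1089/8.
Hence the series converges for |t| < 1/(1089/8) = 8/1089, so the radius of convergence is 8/1089.

R = 8/1089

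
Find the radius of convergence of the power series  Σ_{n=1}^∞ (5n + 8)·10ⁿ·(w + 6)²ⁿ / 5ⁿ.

Apply the ratio test: |a_{n+1}| / |a_n| = [(5(n+1) + 8)/(5n + 8)] · 10/5, which tends to 2 as n → ∞.
Writing y = (w + 6)², the series in y has radius 1/2, so |w + 6| < √(1/2) and R = √2/2.

R = √2/2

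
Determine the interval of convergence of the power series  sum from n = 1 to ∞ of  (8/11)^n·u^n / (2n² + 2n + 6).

[-11/8, 11/8]

Ratio test: |a_{n+1}/a_n| = [(2n² + 2n + 6)/(2(n+1)² + 2(n+1) + 6)] · 8/11 → 8/11 as n → ∞.
Thus R = 1/(8/11) = 11/8.
Endpoint u = 11/8: the terms are on the order of 1/n², so the series converges absolutely by comparison with the p-series (p = 2 > 1).
Check u = -11/8: the terms are on the order of 1/n², so the series converges absolutely by comparison with the p-series (p = 2 > 1).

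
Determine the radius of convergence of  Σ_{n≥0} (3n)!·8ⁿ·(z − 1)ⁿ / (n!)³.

The ratio of consecutive coefficients is (3n+1)·(3n+2)·(3n+3)/(n+1)³ · 8 → 216.
Hence the series converges for |z − 1| < 1/(216) = 1/216, so the radius of convergence is 1/216.

R = 1/216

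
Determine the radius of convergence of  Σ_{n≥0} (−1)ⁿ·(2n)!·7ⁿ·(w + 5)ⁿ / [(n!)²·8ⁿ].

Ratio test: |a_{n+1}/a_n| = (2n+1)·(2n+2)/(n+1)² · 7/8 → 7/2 as n → ∞.
Convergence for |w + 5| · 7/2 < 1, i.e. |w + 5| < 2/7. So R = 2/7.

R = 2/7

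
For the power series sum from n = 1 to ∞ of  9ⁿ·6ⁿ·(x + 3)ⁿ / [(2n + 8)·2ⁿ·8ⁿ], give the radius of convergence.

R = 8/27

Ratio test: |a_{n+1}/a_n| = [(2n + 8)/(2(n+1) + 8)] · 9·6/(2·8) → 27/8 as n → ∞.
The series converges when 27/8 · |x + 3| < 1, giving R = 8/27.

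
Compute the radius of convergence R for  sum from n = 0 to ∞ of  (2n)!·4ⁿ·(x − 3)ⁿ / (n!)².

R = 1/16

The ratio of consecutive coefficients is (2n+1)·(2n+2)/(n+1)² · 4 → 16.
Thus R = 1/(16) = 1/16.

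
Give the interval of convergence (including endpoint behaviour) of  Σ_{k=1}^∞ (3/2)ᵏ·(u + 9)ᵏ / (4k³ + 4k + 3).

[-29/3, -25/3]

By the ratio test, |a_{k+1}/a_k| = [(4k³ + 4k + 3)/(4(k+1)³ + 4(k+1) + 3)] · 3/2 → 3/2.
Convergence for |u + 9| · 3/2 < 1, i.e. |u + 9| < 2/3. So R = 2/3.
At u = -25/3: absolute convergence follows by limit comparison with Σ 1/k³.
When u = -29/3, the series is dominated by a constant times Σ 1/k³, which converges (p = 3 > 1).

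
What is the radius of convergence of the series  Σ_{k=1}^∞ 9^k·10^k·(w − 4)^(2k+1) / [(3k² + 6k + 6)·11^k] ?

The ratio of consecutive coefficients is [(3k² + 6k + 6)/(3(k+1)² + 6(k+1) + 6)] · 9·10/11 → 90/11.
Since the exponent of (w − 4) increases by 2 each term, convergence requires |w − 4|² < 11/90, hence R = √110/30.

R = √110/30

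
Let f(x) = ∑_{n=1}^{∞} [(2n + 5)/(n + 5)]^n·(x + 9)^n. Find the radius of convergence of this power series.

R = 1/2

Applying the root test, |a_n|^(1/n) = (2n + 5)/(n + 5) → 2.
Thus R = 1/(2) = 1/2.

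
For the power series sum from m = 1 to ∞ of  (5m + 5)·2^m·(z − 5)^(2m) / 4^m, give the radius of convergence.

R = √2

Ratio test: |a_{m+1}/a_m| = [(5(m+1) + 5)/(5m + 5)] · 2/4 → 1/2 as m → ∞.
Successive powers of (z − 5) differ by 2, so the series converges when |z − 5|² · 1/2 < 1, i.e. |z − 5| < √(2). So R = √2.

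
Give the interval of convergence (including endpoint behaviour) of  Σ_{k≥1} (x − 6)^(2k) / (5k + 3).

(5, 7)

By the ratio test, |a_{k+1}/a_k| = (5k + 3)/(5(k+1) + 3) → 1.
Since the exponent of (x − 6) increases by 2 each term, convergence requires |x − 6|² < 1, hence R = 1.
Endpoint x = 7: the terms are asymptotic to a nonzero constant times 1/k, so the series diverges by limit comparison with Σ 1/k.
When x = 5, the terms are asymptotic to a nonzero constant times 1/k, so the series diverges by limit comparison with Σ 1/k.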